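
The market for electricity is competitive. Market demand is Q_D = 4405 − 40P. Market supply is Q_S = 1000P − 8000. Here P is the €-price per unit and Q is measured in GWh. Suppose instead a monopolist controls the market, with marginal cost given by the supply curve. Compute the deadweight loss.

In inverse form: demand P = 110.125 − 0.025Q, supply P = 8 + 0.001Q.
Competitive equilibrium: 110.125 − 0.025Q = 8 + 0.001Q → Q* = 3927.884615, P* = 11.927885.
Marginal revenue: MR = 110.125 − 0.05Q. Set MR = MC: 110.125 − 0.05Q = 8 + 0.001Q → Q_m = 2002.45098.
Price P_m = 110.125 − 0.025·2002.45098 = 60.063726; MC(Q_m) = 8 + 0.001·2002.45098 = 10.002451.
Competitive Q* = 3927.884615, so ΔQ = 1925.433635; wedge = 60.063726 − 10.002451 = 50.061275.
Deadweight loss = ½ × 1925.433635 × 50.061275 = €48194.83.

€48194.83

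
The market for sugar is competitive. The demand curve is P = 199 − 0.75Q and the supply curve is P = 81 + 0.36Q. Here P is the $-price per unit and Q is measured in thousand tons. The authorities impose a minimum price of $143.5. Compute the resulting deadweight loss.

$579.25 thousand

Competitive equilibrium: 199 − 0.75Q = 81 + 0.36Q → Q* = 106.3063, P* = 119.2703.
At the floor P = 143.5, quantity demanded = (199 − 143.5)/0.75 = 74.
Sellers' marginal cost at Q' = 74: 81 + 0.36·74 = 107.64.
ΔQ = 106.3063 − 74 = 32.3063; wedge = 143.5 − 107.64 = 35.86.
DWL = ½ × 32.3063 × 35.86 = $579.25 thousand.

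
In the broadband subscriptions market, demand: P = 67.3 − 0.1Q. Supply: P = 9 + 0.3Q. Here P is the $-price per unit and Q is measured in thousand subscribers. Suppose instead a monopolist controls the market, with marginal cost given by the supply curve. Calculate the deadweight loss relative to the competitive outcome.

Competitive equilibrium: 67.3 − 0.1Q = 9 + 0.3Q → Q* = 145.75, P* = 52.725.
Marginal revenue: MR = 67.3 − 0.2Q. Set MR = MC: 67.3 − 0.2Q = 9 + 0.3Q → Q_m = 116.6.
Price P_m = 67.3 − 0.1·116.6 = 55.64; MC(Q_m) = 9 + 0.3·116.6 = 43.98.
Competitive Q* = 145.75, so ΔQ = 29.15; wedge = 55.64 − 43.98 = 11.66.
DWL = ½ × 29.15 × 11.66 = $169.94 thousand.

$169.94 thousand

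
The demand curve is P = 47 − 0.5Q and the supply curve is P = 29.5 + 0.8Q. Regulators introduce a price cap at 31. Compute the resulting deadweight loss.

Competitive equilibrium: 47 − 0.5Q = 29.5 + 0.8Q → Q* = 13.4615, P* = 40.2692.
At the ceiling P = 31, quantity supplied = (31 − 29.5)/0.8 = 1.875.
Willingness to pay at Q' = 1.875: 47 − 0.5·1.875 = 46.0625.
ΔQ = 13.4615 − 1.875 = 11.5865; wedge = 46.0625 − 31 = 15.0625.
Deadweight loss = ½ × 11.5865 × 15.0625 = 87.26.

87.26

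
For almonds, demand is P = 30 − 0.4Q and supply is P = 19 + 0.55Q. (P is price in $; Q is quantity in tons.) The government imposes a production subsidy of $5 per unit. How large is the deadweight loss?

Competitive equilibrium: 30 − 0.4Q = 19 + 0.55Q → Q* = 11.5789, P* = 25.3684.
The subsidy lowers effective supply by 5: P = 14 + 0.55Q.
New quantity: 30 − 0.4Q = 14 + 0.55Q → Q' = 16.8421.
Overproduction ΔQ = 16.8421 − 11.5789 = 5.2632; wedge = subsidy = 5.
Welfare loss = ½ × 5.2632 × 5 = $13.16.

$13.16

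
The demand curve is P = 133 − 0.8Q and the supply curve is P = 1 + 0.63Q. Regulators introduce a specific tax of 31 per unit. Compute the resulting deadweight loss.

Competitive equilibrium: 133 − 0.8Q = 1 + 0.63Q → Q* = 92.3077, P* = 59.1538.
With the tax, the buyer price exceeds the seller price by 31: (133 − 0.8Q) − (1 + 0.63Q) = 31 → Q' = 70.6294.
ΔQ = 92.3077 − 70.6294 = 21.6783; the wedge equals the tax, 31.
DWL = ½ × 21.6783 × 31 = 336.01.

336.01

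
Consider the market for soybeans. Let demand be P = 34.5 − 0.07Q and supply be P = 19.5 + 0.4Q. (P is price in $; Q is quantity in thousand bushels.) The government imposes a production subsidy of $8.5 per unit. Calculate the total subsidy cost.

$425 thousand

Competitive equilibrium: 34.5 − 0.07Q = 19.5 + 0.4Q → Q* = 31.9149, P* = 32.266.
The subsidy lowers effective supply by 8.5: P = 11 + 0.4Q.
New quantity: 34.5 − 0.07Q = 11 + 0.4Q → Q' = 50.
Total subsidy cost = 8.5 × 50 = $425 thousand.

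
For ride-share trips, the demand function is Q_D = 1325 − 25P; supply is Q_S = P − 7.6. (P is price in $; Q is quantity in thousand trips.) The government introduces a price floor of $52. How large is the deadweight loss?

In inverse form: demand P = 53 − 0.04Q, supply P = 7.6 + Q.
Competitive equilibrium: 53 − 0.04Q = 7.6 + Q → Q* = 43.6538, P* = 51.2538.
At the floor P = 52, quantity demanded = (53 − 52)/0.04 = 25.
Sellers' marginal cost at Q' = 25: 7.6 + 1·25 = 32.6.
ΔQ = 43.6538 − 25 = 18.6538; wedge = 52 − 32.6 = 19.4.
Deadweight loss = ½ × 18.6538 × 19.4 = $180.94 thousand.

$180.94 thousand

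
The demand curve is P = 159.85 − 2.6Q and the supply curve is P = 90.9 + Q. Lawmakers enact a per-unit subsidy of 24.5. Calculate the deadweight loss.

Competitive equilibrium: 159.85 − 2.6Q = 90.9 + Q → Q* = 19.1528, P* = 110.0528.
The subsidy lowers effective supply by 24.5: P = 66.4 + Q.
New quantity: 159.85 − 2.6Q = 66.4 + Q → Q' = 25.9583.
Overproduction ΔQ = 25.9583 − 19.1528 = 6.8055; wedge = subsidy = 24.5.
DWL = ½ × 6.8055 × 24.5 = 83.37.

83.37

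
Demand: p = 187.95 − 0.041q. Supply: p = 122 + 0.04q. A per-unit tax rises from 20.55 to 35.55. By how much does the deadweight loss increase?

5194.44

Competitive equilibrium: 187.95 − 0.041q = 122 + 0.04q → q* = 814.1975, p* = 154.5679.
For a per-unit tax t: Δq = t/0.081, so DWL = ½·t·(t/0.081) = t²/0.162.
At t = 20.55: DWL = 2606.806. At t = 35.55: DWL = 7801.25.
Increase = 7801.25 − 2606.806 = 5194.44.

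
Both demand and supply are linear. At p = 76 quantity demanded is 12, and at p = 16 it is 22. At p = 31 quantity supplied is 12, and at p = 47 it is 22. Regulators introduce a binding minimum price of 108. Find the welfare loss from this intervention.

Demand slope = (16 − 76)/(22 − 12) = −6, so p = 148 − 6q.
Supply slope = (47 − 31)/(22 − 12) = 1.6, so p = 11.8 + 1.6q.
Competitive equilibrium: 148 − 6q = 11.8 + 1.6q → q* = 17.9211, p* = 40.4737.
At the floor p = 108, quantity demanded = (148 − 108)/6 = 6.6667.
Sellers' marginal cost at q' = 6.6667: 11.8 + 1.6·6.6667 = 22.4667.
Δq = 17.9211 − 6.6667 = 11.2544; wedge = 108 − 22.4667 = 85.5333.
DWL = ½ × 11.2544 × 85.5333 = 481.31.

481.31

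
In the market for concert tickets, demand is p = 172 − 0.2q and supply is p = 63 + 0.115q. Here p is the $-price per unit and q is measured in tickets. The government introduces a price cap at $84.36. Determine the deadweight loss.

$4046.76

Competitive equilibrium: 172 − 0.2q = 63 + 0.115q → q* = 346.0317, p* = 102.7937.
At the ceiling p = 84.36, quantity supplied = (84.36 − 63)/0.115 = 185.7391.
Willingness to pay at q' = 185.7391: 172 − 0.2·185.7391 = 134.8522.
Δq = 346.0317 − 185.7391 = 160.2926; wedge = 134.8522 − 84.36 = 50.4922.
The triangle = ½ × 160.2926 × 50.4922 = $4046.76.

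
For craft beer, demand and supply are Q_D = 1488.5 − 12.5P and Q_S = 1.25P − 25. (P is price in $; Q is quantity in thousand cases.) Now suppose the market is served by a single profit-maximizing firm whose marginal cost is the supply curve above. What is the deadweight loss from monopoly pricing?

In inverse form: demand P = 119.08 − 0.08Q, supply P = 20 + 0.8Q.
Competitive equilibrium: 119.08 − 0.08Q = 20 + 0.8Q → Q* = 112.5909, P* = 110.0727.
Marginal revenue: MR = 119.08 − 0.16Q. Set MR = MC: 119.08 − 0.16Q = 20 + 0.8Q → Q_m = 103.2083.
Price P_m = 119.08 − 0.08·103.2083 = 110.8233; MC(Q_m) = 20 + 0.8·103.2083 = 102.5666.
Competitive Q* = 112.5909, so ΔQ = 9.3826; wedge = 110.8233 − 102.5666 = 8.2567.
DWL = ½ × 9.3826 × 8.2567 = $38.73 thousand.

$38.73 thousand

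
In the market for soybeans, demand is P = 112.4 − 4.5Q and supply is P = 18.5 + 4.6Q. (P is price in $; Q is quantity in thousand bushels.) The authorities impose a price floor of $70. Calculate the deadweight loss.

Competitive equilibrium: 112.4 − 4.5Q = 18.5 + 4.6Q → Q* = 10.3187, P* = 65.9659.
At the floor P = 70, quantity demanded = (112.4 − 70)/4.5 = 9.4222.
Sellers' marginal cost at Q' = 9.4222: 18.5 + 4.6·9.4222 = 61.8421.
ΔQ = 10.3187 − 9.4222 = 0.8965; wedge = 70 − 61.8421 = 8.1579.
Welfare loss = ½ × 0.8965 × 8.1579 = $3.66 thousand.

$3.66 thousand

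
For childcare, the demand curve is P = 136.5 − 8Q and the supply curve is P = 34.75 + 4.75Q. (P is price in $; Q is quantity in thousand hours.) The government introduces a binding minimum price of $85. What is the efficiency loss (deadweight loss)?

$15.18 thousand

Competitive equilibrium: 136.5 − 8Q = 34.75 + 4.75Q → Q* = 7.9804, P* = 72.6569.
At the floor P = 85, quantity demanded = (136.5 − 85)/8 = 6.4375.
Sellers' marginal cost at Q' = 6.4375: 34.75 + 4.75·6.4375 = 65.3281.
ΔQ = 7.9804 − 6.4375 = 1.5429; wedge = 85 − 65.3281 = 19.6719.
DWL = ½ × 1.5429 × 19.6719 = $15.18 thousand.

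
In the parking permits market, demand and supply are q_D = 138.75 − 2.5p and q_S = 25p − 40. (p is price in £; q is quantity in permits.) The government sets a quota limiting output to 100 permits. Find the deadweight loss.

£111.375

In inverse form: demand p = 55.5 − 0.4q, supply p = 1.6 + 0.04q.
Competitive equilibrium: 55.5 − 0.4q = 1.6 + 0.04q → q* = 122.5, p* = 6.5.
At q = 100: demand price = 55.5 − 0.4·100 = 15.5; supply price = 1.6 + 0.04·100 = 5.6.
Δq = 122.5 − 100 = 22.5; wedge = 15.5 − 5.6 = 9.9.
Deadweight loss = ½ × 22.5 × 9.9 = £111.375.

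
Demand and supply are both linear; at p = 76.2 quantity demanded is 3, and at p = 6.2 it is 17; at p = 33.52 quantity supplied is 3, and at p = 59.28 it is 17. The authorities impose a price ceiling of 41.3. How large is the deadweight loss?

13.84

Demand slope = (6.2 − 76.2)/(17 − 3) = −5, so p = 91.2 − 5q.
Supply slope = (59.28 − 33.52)/(17 − 3) = 1.84, so p = 28 + 1.84q.
Competitive equilibrium: 91.2 − 5q = 28 + 1.84q → q* = 9.2398, p* = 45.0012.
At the ceiling p = 41.3, quantity supplied = (41.3 − 28)/1.84 = 7.2283.
Willingness to pay at q' = 7.2283: 91.2 − 5·7.2283 = 55.0585.
Δq = 9.2398 − 7.2283 = 2.0115; wedge = 55.0585 − 41.3 = 13.7585.
The triangle = ½ × 2.0115 × 13.7585 = 13.84.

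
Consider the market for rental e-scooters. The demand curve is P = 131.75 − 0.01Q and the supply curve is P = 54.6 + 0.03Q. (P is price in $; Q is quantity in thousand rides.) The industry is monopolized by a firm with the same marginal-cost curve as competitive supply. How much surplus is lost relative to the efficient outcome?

Competitive equilibrium: 131.75 − 0.01Q = 54.6 + 0.03Q → Q* = 1928.75, P* = 112.4625.
Marginal revenue: MR = 131.75 − 0.02Q. Set MR = MC: 131.75 − 0.02Q = 54.6 + 0.03Q → Q_m = 1543.
Price P_m = 131.75 − 0.01·1543 = 116.32; MC(Q_m) = 54.6 + 0.03·1543 = 100.89.
Competitive Q* = 1928.75, so ΔQ = 385.75; wedge = 116.32 − 100.89 = 15.43.
Welfare loss = ½ × 385.75 × 15.43 = $2976.06 thousand.

$2976.06 thousand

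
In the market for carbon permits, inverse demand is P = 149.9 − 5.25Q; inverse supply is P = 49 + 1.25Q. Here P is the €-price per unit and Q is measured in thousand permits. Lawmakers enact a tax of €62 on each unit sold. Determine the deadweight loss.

€295.69 thousand

Competitive equilibrium: 149.9 − 5.25Q = 49 + 1.25Q → Q* = 15.5231, P* = 68.4038.
With the tax, the buyer price exceeds the seller price by 62: (149.9 − 5.25Q) − (49 + 1.25Q) = 62 → Q' = 5.9846.
ΔQ = 15.5231 − 5.9846 = 9.5385; the wedge equals the tax, 62.
Deadweight loss = ½ × 9.5385 × 62 = €295.69 thousand.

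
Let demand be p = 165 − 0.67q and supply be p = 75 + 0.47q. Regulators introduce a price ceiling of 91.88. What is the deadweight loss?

Competitive equilibrium: 165 − 0.67q = 75 + 0.47q → q* = 78.9474, p* = 112.1053.
At the ceiling p = 91.88, quantity supplied = (91.88 − 75)/0.47 = 35.9149.
Willingness to pay at q' = 35.9149: 165 − 0.67·35.9149 = 140.937.
Δq = 78.9474 − 35.9149 = 43.0325; wedge = 140.937 − 91.88 = 49.057.
DWL = ½ × 43.0325 × 49.057 = 1055.52.

1055.52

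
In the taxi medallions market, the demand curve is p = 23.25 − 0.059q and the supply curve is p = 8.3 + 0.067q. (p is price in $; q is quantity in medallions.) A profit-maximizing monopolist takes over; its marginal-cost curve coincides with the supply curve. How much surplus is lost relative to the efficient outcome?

Competitive equilibrium: 23.25 − 0.059q = 8.3 + 0.067q → q* = 118.6508, p* = 16.2496.
Marginal revenue: MR = 23.25 − 0.118q. Set MR = MC: 23.25 − 0.118q = 8.3 + 0.067q → q_m = 80.8108.
Price p_m = 23.25 − 0.059·80.8108 = 18.4822; MC(q_m) = 8.3 + 0.067·80.8108 = 13.7143.
Competitive q* = 118.6508, so Δq = 37.84; wedge = 18.4822 − 13.7143 = 4.7679.
Welfare loss = ½ × 37.84 × 4.7679 = $90.21.

$90.21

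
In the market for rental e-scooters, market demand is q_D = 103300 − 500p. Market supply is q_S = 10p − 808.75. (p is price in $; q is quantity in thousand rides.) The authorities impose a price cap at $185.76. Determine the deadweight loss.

$1721.93 thousand

In inverse form: demand p = 206.6 − 0.002q, supply p = 80.875 + 0.1q.
Competitive equilibrium: 206.6 − 0.002q = 80.875 + 0.1q → q* = 1232.598, p* = 204.1348.
At the ceiling p = 185.76, quantity supplied = (185.76 − 80.875)/0.1 = 1048.85.
Willingness to pay at q' = 1048.85: 206.6 − 0.002·1048.85 = 204.5023.
Δq = 1232.598 − 1048.85 = 183.748; wedge = 204.5023 − 185.76 = 18.7423.
The triangle = ½ × 183.748 × 18.7423 = $1721.93 thousand.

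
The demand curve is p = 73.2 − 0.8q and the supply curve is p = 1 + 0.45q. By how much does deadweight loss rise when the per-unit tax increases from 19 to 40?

Competitive equilibrium: 73.2 − 0.8q = 1 + 0.45q → q* = 57.76, p* = 26.992.
For a per-unit tax t: Δq = t/1.25, so DWL = ½·t·(t/1.25) = t²/2.5.
At t = 19: DWL = 144.4. At t = 40: DWL = 640.
Increase = 640 − 144.4 = 495.60.

495.60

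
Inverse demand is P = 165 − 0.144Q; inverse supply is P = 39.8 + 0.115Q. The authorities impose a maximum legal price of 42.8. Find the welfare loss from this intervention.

27082.74

Competitive equilibrium: 165 − 0.144Q = 39.8 + 0.115Q → Q* = 483.3977, P* = 95.3907.
At the ceiling P = 42.8, quantity supplied = (42.8 − 39.8)/0.115 = 26.087.
Willingness to pay at Q' = 26.087: 165 − 0.144·26.087 = 161.2435.
ΔQ = 483.3977 − 26.087 = 457.3107; wedge = 161.2435 − 42.8 = 118.4435.
Welfare loss = ½ × 457.3107 × 118.4435 = 27082.74.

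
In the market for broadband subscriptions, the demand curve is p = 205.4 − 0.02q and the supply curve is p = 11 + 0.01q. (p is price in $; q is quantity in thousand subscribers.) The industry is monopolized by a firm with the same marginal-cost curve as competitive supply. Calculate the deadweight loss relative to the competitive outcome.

$100776.96 thousand

Competitive equilibrium: 205.4 − 0.02q = 11 + 0.01q → q* = 6480, p* = 75.8.
Marginal revenue: MR = 205.4 − 0.04q. Set MR = MC: 205.4 − 0.04q = 11 + 0.01q → q_m = 3888.
Price p_m = 205.4 − 0.02·3888 = 127.64; MC(q_m) = 11 + 0.01·3888 = 49.88.
Competitive q* = 6480, so Δq = 2592; wedge = 127.64 − 49.88 = 77.76.
Deadweight loss = ½ × 2592 × 77.76 = $100776.96 thousand.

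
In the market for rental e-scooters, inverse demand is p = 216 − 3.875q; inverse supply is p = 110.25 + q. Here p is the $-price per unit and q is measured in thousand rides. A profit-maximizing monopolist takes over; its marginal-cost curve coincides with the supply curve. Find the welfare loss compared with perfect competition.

Competitive equilibrium: 216 − 3.875q = 110.25 + q → q* = 21.6923, p* = 131.9423.
Marginal revenue: MR = 216 − 7.75q. Set MR = MC: 216 − 7.75q = 110.25 + q → q_m = 12.0857.
Price p_m = 216 − 3.875·12.0857 = 169.1679; MC(q_m) = 110.25 + 1·12.0857 = 122.3357.
Competitive q* = 21.6923, so Δq = 9.6066; wedge = 169.1679 − 122.3357 = 46.8322.
Deadweight loss = ½ × 9.6066 × 46.8322 = $224.95 thousand.

$224.95 thousand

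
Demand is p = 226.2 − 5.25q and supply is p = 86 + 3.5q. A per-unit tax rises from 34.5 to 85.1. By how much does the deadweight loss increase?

Competitive equilibrium: 226.2 − 5.25q = 86 + 3.5q → q* = 16.0229, p* = 142.08.
For a per-unit tax t: Δq = t/8.75, so DWL = ½·t·(t/8.75) = t²/17.5.
At t = 34.5: DWL = 68.0143. At t = 85.1: DWL = 413.8291.
Increase = 413.8291 − 68.0143 = 345.81.

345.81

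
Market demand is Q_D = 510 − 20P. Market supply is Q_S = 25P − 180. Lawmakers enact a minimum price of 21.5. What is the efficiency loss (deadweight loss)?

684.50

In inverse form: demand P = 25.5 − 0.05Q, supply P = 7.2 + 0.04Q.
Competitive equilibrium: 25.5 − 0.05Q = 7.2 + 0.04Q → Q* = 203.3333, P* = 15.3333.
At the floor P = 21.5, quantity demanded = (25.5 − 21.5)/0.05 = 80.
Sellers' marginal cost at Q' = 80: 7.2 + 0.04·80 = 10.4.
ΔQ = 203.3333 − 80 = 123.3333; wedge = 21.5 − 10.4 = 11.1.
Deadweight loss = ½ × 123.3333 × 11.1 = 684.50.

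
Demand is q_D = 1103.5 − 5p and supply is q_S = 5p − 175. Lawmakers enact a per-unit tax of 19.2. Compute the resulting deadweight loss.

In inverse form: demand p = 220.7 − 0.2q, supply p = 35 + 0.2q.
Competitive equilibrium: 220.7 − 0.2q = 35 + 0.2q → q* = 464.25, p* = 127.85.
With the tax, the buyer price exceeds the seller price by 19.2: (220.7 − 0.2q) − (35 + 0.2q) = 19.2 → q' = 416.25.
Δq = 464.25 − 416.25 = 48; the wedge equals the tax, 19.2.
The triangle = ½ × 48 × 19.2 = 460.80.

460.80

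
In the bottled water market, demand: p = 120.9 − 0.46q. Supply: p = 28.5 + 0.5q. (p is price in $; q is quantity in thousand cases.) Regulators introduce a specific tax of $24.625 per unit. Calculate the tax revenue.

Competitive equilibrium: 120.9 − 0.46q = 28.5 + 0.5q → q* = 96.25, p* = 76.625.
With the tax, the buyer price exceeds the seller price by 24.625: (120.9 − 0.46q) − (28.5 + 0.5q) = 24.625 → q' = 70.599.
Tax revenue = 24.625 × 70.599 = $1738.50 thousand.

$1738.50 thousand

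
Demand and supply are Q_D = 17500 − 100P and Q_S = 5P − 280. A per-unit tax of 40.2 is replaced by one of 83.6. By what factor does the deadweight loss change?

4.325

In inverse form: demand P = 175 − 0.01Q, supply P = 56 + 0.2Q.
Competitive equilibrium: 175 − 0.01Q = 56 + 0.2Q → Q* = 566.6667, P* = 169.3333.
For a per-unit tax t: ΔQ = t/0.21, so DWL = ½·t·(t/0.21) = t²/0.42.
At t = 40.2: DWL = 3847.714. At t = 83.6: DWL = 16640.381.
Ratio = (83.6/40.2)² = 4.325.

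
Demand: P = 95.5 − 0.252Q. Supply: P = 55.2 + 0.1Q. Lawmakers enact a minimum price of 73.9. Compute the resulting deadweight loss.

Competitive equilibrium: 95.5 − 0.252Q = 55.2 + 0.1Q → Q* = 114.4886, P* = 66.6489.
At the floor P = 73.9, quantity demanded = (95.5 − 73.9)/0.252 = 85.7143.
Sellers' marginal cost at Q' = 85.7143: 55.2 + 0.1·85.7143 = 63.7714.
ΔQ = 114.4886 − 85.7143 = 28.7743; wedge = 73.9 − 63.7714 = 10.1286.
Deadweight loss = ½ × 28.7743 × 10.1286 = 145.72.

145.72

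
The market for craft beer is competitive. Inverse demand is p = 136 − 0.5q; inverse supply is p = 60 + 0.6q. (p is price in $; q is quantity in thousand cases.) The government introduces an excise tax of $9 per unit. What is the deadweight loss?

Competitive equilibrium: 136 − 0.5q = 60 + 0.6q → q* = 69.0909, p* = 101.4545.
With the tax, the buyer price exceeds the seller price by 9: (136 − 0.5q) − (60 + 0.6q) = 9 → q' = 60.9091.
Δq = 69.0909 − 60.9091 = 8.1818; the wedge equals the tax, 9.
Deadweight loss = ½ × 8.1818 × 9 = $36.82 thousand.

$36.82 thousand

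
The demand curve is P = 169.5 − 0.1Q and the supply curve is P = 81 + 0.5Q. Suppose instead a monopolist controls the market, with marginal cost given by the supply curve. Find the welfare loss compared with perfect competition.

Competitive equilibrium: 169.5 − 0.1Q = 81 + 0.5Q → Q* = 147.5, P* = 154.75.
Marginal revenue: MR = 169.5 − 0.2Q. Set MR = MC: 169.5 − 0.2Q = 81 + 0.5Q → Q_m = 126.4286.
Price P_m = 169.5 − 0.1·126.4286 = 156.8571; MC(Q_m) = 81 + 0.5·126.4286 = 144.2143.
Competitive Q* = 147.5, so ΔQ = 21.0714; wedge = 156.8571 − 144.2143 = 12.6428.
Welfare loss = ½ × 21.0714 × 12.6428 = 133.20.

133.20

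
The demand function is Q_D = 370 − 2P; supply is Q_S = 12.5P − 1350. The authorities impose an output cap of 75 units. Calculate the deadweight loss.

In inverse form: demand P = 185 − 0.5Q, supply P = 108 + 0.08Q.
Competitive equilibrium: 185 − 0.5Q = 108 + 0.08Q → Q* = 132.7586, P* = 118.6207.
At Q = 75: demand price = 185 − 0.5·75 = 147.5; supply price = 108 + 0.08·75 = 114.
ΔQ = 132.7586 − 75 = 57.7586; wedge = 147.5 − 114 = 33.5.
DWL = ½ × 57.7586 × 33.5 = 967.46.

967.46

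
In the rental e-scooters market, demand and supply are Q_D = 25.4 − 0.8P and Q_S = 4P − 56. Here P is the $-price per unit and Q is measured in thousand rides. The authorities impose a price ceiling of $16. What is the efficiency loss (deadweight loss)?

$11.02 thousand

In inverse form: demand P = 31.75 − 1.25Q, supply P = 14 + 0.25Q.
Competitive equilibrium: 31.75 − 1.25Q = 14 + 0.25Q → Q* = 11.8333, P* = 16.9583.
At the ceiling P = 16, quantity supplied = (16 − 14)/0.25 = 8.
Willingness to pay at Q' = 8: 31.75 − 1.25·8 = 21.75.
ΔQ = 11.8333 − 8 = 3.8333; wedge = 21.75 − 16 = 5.75.
Deadweight loss = ½ × 3.8333 × 5.75 = $11.02 thousand.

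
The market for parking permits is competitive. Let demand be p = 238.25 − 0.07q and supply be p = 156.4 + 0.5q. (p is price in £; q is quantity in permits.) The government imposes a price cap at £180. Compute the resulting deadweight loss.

Competitive equilibrium: 238.25 − 0.07q = 156.4 + 0.5q → q* = 143.5965, p* = 228.1982.
At the ceiling p = 180, quantity supplied = (180 − 156.4)/0.5 = 47.2.
Willingness to pay at q' = 47.2: 238.25 − 0.07·47.2 = 234.946.
Δq = 143.5965 − 47.2 = 96.3965; wedge = 234.946 − 180 = 54.946.
Deadweight loss = ½ × 96.3965 × 54.946 = £2648.30.

£2648.30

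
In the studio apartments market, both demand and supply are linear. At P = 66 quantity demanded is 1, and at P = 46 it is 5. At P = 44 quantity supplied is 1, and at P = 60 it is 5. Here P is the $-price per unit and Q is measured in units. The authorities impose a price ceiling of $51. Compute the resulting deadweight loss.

Demand slope = (46 − 66)/(5 − 1) = −5, so P = 71 − 5Q.
Supply slope = (60 − 44)/(5 − 1) = 4, so P = 40 + 4Q.
Competitive equilibrium: 71 − 5Q = 40 + 4Q → Q* = 3.4444, P* = 53.7778.
At the ceiling P = 51, quantity supplied = (51 − 40)/4 = 2.75.
Willingness to pay at Q' = 2.75: 71 − 5·2.75 = 57.25.
ΔQ = 3.4444 − 2.75 = 0.6944; wedge = 57.25 − 51 = 6.25.
Welfare loss = ½ × 0.6944 × 6.25 = $2.17.

$2.17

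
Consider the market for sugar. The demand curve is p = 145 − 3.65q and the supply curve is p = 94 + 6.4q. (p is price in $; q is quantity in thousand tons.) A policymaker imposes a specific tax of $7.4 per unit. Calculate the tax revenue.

$32.10 thousand

Competitive equilibrium: 145 − 3.65q = 94 + 6.4q → q* = 5.0746, p* = 126.4776.
With the tax, the buyer price exceeds the seller price by 7.4: (145 − 3.65q) − (94 + 6.4q) = 7.4 → q' = 4.3383.
Tax revenue = 7.4 × 4.3383 = $32.10 thousand.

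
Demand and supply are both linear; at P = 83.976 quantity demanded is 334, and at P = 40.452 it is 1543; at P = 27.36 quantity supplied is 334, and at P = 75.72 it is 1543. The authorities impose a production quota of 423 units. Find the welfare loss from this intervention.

Demand slope = (40.452 − 83.976)/(1543 − 334) = −0.036, so P = 96 − 0.036Q.
Supply slope = (75.72 − 27.36)/(1543 − 334) = 0.04, so P = 14 + 0.04Q.
Competitive equilibrium: 96 − 0.036Q = 14 + 0.04Q → Q* = 1078.9474, P* = 57.1579.
At Q = 423: demand price = 96 − 0.036·423 = 80.772; supply price = 14 + 0.04·423 = 30.92.
ΔQ = 1078.9474 − 423 = 655.9474; wedge = 80.772 − 30.92 = 49.852.
The triangle = ½ × 655.9474 × 49.852 = 16350.14.

16350.14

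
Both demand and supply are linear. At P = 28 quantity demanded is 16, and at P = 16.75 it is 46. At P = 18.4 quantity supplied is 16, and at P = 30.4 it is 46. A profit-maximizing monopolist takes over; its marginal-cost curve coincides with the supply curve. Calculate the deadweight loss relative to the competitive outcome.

33.20

Demand slope = (16.75 − 28)/(46 − 16) = −0.375, so P = 34 − 0.375Q.
Supply slope = (30.4 − 18.4)/(46 − 16) = 0.4, so P = 12 + 0.4Q.
Competitive equilibrium: 34 − 0.375Q = 12 + 0.4Q → Q* = 28.3871, P* = 23.3548.
Marginal revenue: MR = 34 − 0.75Q. Set MR = MC: 34 − 0.75Q = 12 + 0.4Q → Q_m = 19.1304.
Price P_m = 34 − 0.375·19.1304 = 26.8261; MC(Q_m) = 12 + 0.4·19.1304 = 19.6522.
Competitive Q* = 28.3871, so ΔQ = 9.2567; wedge = 26.8261 − 19.6522 = 7.1739.
Welfare loss = ½ × 9.2567 × 7.1739 = 33.20.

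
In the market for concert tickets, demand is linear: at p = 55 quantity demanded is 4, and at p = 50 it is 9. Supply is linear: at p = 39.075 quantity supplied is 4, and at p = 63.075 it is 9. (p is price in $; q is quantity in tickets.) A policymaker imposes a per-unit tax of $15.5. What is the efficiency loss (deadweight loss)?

Demand slope = (50 − 55)/(9 − 4) = −1, so p = 59 − q.
Supply slope = (63.075 − 39.075)/(9 − 4) = 4.8, so p = 19.875 + 4.8q.
Competitive equilibrium: 59 − q = 19.875 + 4.8q → q* = 6.7457, p* = 52.2543.
With the tax, the buyer price exceeds the seller price by 15.5: (59 − q) − (19.875 + 4.8q) = 15.5 → q' = 4.0733.
Δq = 6.7457 − 4.0733 = 2.6724; the wedge equals the tax, 15.5.
Deadweight loss = ½ × 2.6724 × 15.5 = $20.71.

$20.71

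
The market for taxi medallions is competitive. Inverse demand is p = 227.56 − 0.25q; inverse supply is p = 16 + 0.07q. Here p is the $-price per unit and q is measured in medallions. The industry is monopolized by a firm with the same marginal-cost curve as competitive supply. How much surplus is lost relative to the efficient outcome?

Competitive equilibrium: 227.56 − 0.25q = 16 + 0.07q → q* = 661.125, p* = 62.27875.
Marginal revenue: MR = 227.56 − 0.5q. Set MR = MC: 227.56 − 0.5q = 16 + 0.07q → q_m = 371.15789.
Price p_m = 227.56 − 0.25·371.15789 = 134.77053; MC(q_m) = 16 + 0.07·371.15789 = 41.98105.
Competitive q* = 661.125, so Δq = 289.96711; wedge = 134.77053 − 41.98105 = 92.78948.
Deadweight loss = ½ × 289.96711 × 92.78948 = $13452.95.

$13452.95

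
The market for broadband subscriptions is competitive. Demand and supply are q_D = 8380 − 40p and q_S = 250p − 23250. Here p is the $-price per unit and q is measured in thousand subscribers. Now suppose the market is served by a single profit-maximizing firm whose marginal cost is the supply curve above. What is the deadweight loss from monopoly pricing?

In inverse form: demand p = 209.5 − 0.025q, supply p = 93 + 0.004q.
Competitive equilibrium: 209.5 − 0.025q = 93 + 0.004q → q* = 4017.24138, p* = 109.06897.
Marginal revenue: MR = 209.5 − 0.05q. Set MR = MC: 209.5 − 0.05q = 93 + 0.004q → q_m = 2157.40741.
Price p_m = 209.5 − 0.025·2157.40741 = 155.56481; MC(q_m) = 93 + 0.004·2157.40741 = 101.62963.
Competitive q* = 4017.24138, so Δq = 1859.83397; wedge = 155.56481 − 101.62963 = 53.93518.
The triangle = ½ × 1859.83397 × 53.93518 = $50155.24 thousand.

$50155.24 thousand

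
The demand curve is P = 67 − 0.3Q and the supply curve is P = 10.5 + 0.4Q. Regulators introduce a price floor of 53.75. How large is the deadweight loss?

Competitive equilibrium: 67 − 0.3Q = 10.5 + 0.4Q → Q* = 80.7143, P* = 42.7857.
At the floor P = 53.75, quantity demanded = (67 − 53.75)/0.3 = 44.1667.
Sellers' marginal cost at Q' = 44.1667: 10.5 + 0.4·44.1667 = 28.1667.
ΔQ = 80.7143 − 44.1667 = 36.5476; wedge = 53.75 − 28.1667 = 25.5833.
Welfare loss = ½ × 36.5476 × 25.5833 = 467.50.

467.50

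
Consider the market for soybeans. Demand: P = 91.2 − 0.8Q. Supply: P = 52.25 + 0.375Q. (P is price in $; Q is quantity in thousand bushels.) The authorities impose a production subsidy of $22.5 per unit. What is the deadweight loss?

Competitive equilibrium: 91.2 − 0.8Q = 52.25 + 0.375Q → Q* = 33.1489, P* = 64.6809.
The subsidy lowers effective supply by 22.5: P = 29.75 + 0.375Q.
New quantity: 91.2 − 0.8Q = 29.75 + 0.375Q → Q' = 52.2979.
Overproduction ΔQ = 52.2979 − 33.1489 = 19.149; wedge = subsidy = 22.5.
The triangle = ½ × 19.149 × 22.5 = $215.43 thousand.

$215.43 thousand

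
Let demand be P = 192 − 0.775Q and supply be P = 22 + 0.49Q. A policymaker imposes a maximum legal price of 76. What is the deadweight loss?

369.91

Competitive equilibrium: 192 − 0.775Q = 22 + 0.49Q → Q* = 134.3874, P* = 87.8498.
At the ceiling P = 76, quantity supplied = (76 − 22)/0.49 = 110.2041.
Willingness to pay at Q' = 110.2041: 192 − 0.775·110.2041 = 106.5918.
ΔQ = 134.3874 − 110.2041 = 24.1833; wedge = 106.5918 − 76 = 30.5918.
DWL = ½ × 24.1833 × 30.5918 = 369.91.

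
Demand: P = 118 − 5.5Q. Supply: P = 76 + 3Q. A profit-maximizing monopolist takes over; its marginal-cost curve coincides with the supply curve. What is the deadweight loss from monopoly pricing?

16.01

Competitive equilibrium: 118 − 5.5Q = 76 + 3Q → Q* = 4.9412, P* = 90.8235.
Marginal revenue: MR = 118 − 11Q. Set MR = MC: 118 − 11Q = 76 + 3Q → Q_m = 3.
Price P_m = 118 − 5.5·3 = 101.5; MC(Q_m) = 76 + 3·3 = 85.
Competitive Q* = 4.9412, so ΔQ = 1.9412; wedge = 101.5 − 85 = 16.5.
Deadweight loss = ½ × 1.9412 × 16.5 = 16.01.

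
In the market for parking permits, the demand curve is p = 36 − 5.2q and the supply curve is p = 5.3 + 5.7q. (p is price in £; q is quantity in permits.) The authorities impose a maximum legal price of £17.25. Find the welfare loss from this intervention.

Competitive equilibrium: 36 − 5.2q = 5.3 + 5.7q → q* = 2.8165, p* = 21.3541.
At the ceiling p = 17.25, quantity supplied = (17.25 − 5.3)/5.7 = 2.0965.
Willingness to pay at q' = 2.0965: 36 − 5.2·2.0965 = 25.0982.
Δq = 2.8165 − 2.0965 = 0.72; wedge = 25.0982 − 17.25 = 7.8482.
DWL = ½ × 0.72 × 7.8482 = £2.83.

£2.83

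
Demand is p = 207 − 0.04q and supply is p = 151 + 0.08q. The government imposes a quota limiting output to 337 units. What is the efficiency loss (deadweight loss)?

1008.81

Competitive equilibrium: 207 − 0.04q = 151 + 0.08q → q* = 466.6667, p* = 188.3333.
At q = 337: demand price = 207 − 0.04·337 = 193.52; supply price = 151 + 0.08·337 = 177.96.
Δq = 466.6667 − 337 = 129.6667; wedge = 193.52 − 177.96 = 15.56.
Welfare loss = ½ × 129.6667 × 15.56 = 1008.81.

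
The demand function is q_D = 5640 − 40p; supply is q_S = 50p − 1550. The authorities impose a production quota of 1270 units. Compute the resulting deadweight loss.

31034.69

In inverse form: demand p = 141 − 0.025q, supply p = 31 + 0.02q.
Competitive equilibrium: 141 − 0.025q = 31 + 0.02q → q* = 2444.4444, p* = 79.8889.
At q = 1270: demand price = 141 − 0.025·1270 = 109.25; supply price = 31 + 0.02·1270 = 56.4.
Δq = 2444.4444 − 1270 = 1174.4444; wedge = 109.25 − 56.4 = 52.85.
Deadweight loss = ½ × 1174.4444 × 52.85 = 31034.69.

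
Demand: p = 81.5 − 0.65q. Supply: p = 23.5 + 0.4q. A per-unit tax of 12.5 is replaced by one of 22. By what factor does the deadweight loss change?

3.0976

Competitive equilibrium: 81.5 − 0.65q = 23.5 + 0.4q → q* = 55.2381, p* = 45.5952.
For a per-unit tax t: Δq = t/1.05, so DWL = ½·t·(t/1.05) = t²/2.1.
At t = 12.5: DWL = 74.405. At t = 22: DWL = 230.476.
Ratio = (22/12.5)² = 3.0976.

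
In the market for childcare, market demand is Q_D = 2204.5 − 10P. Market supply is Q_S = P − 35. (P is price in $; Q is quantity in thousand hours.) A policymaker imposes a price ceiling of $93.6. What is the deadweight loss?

In inverse form: demand P = 220.45 − 0.1Q, supply P = 35 + Q.
Competitive equilibrium: 220.45 − 0.1Q = 35 + Q → Q* = 168.5909, P* = 203.5909.
At the ceiling P = 93.6, quantity supplied = (93.6 − 35)/1 = 58.6.
Willingness to pay at Q' = 58.6: 220.45 − 0.1·58.6 = 214.59.
ΔQ = 168.5909 − 58.6 = 109.9909; wedge = 214.59 − 93.6 = 120.99.
DWL = ½ × 109.9909 × 120.99 = $6653.90 thousand.

$6653.90 thousand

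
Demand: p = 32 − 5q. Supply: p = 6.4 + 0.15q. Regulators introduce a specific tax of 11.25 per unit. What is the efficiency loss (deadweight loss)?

Competitive equilibrium: 32 − 5q = 6.4 + 0.15q → q* = 4.9709, p* = 7.1456.
With the tax, the buyer price exceeds the seller price by 11.25: (32 − 5q) − (6.4 + 0.15q) = 11.25 → q' = 2.7864.
Δq = 4.9709 − 2.7864 = 2.1845; the wedge equals the tax, 11.25.
DWL = ½ × 2.1845 × 11.25 = 12.29.

12.29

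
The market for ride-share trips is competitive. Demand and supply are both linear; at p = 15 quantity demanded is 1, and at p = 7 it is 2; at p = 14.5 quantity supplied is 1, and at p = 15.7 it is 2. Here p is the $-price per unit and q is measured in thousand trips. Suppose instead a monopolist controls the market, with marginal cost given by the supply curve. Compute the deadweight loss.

$1.11 thousand

Demand slope = (7 − 15)/(2 − 1) = −8, so p = 23 − 8q.
Supply slope = (15.7 − 14.5)/(2 − 1) = 1.2, so p = 13.3 + 1.2q.
Competitive equilibrium: 23 − 8q = 13.3 + 1.2q → q* = 1.0543, p* = 14.5652.
Marginal revenue: MR = 23 − 16q. Set MR = MC: 23 − 16q = 13.3 + 1.2q → q_m = 0.564.
Price p_m = 23 − 8·0.564 = 18.488; MC(q_m) = 13.3 + 1.2·0.564 = 13.9768.
Competitive q* = 1.0543, so Δq = 0.4903; wedge = 18.488 − 13.9768 = 4.5112.
Deadweight loss = ½ × 0.4903 × 4.5112 = $1.11 thousand.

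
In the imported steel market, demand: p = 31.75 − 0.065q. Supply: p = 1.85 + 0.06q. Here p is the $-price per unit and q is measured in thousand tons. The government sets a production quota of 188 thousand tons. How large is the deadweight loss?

Competitive equilibrium: 31.75 − 0.065q = 1.85 + 0.06q → q* = 239.2, p* = 16.202.
At q = 188: demand price = 31.75 − 0.065·188 = 19.53; supply price = 1.85 + 0.06·188 = 13.13.
Δq = 239.2 − 188 = 51.2; wedge = 19.53 − 13.13 = 6.4.
DWL = ½ × 51.2 × 6.4 = $163.84 thousand.

$163.84 thousand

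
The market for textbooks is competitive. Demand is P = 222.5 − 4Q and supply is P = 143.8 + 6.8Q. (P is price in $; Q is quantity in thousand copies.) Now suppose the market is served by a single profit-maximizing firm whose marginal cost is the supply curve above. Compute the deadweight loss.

$20.95 thousand

Competitive equilibrium: 222.5 − 4Q = 143.8 + 6.8Q → Q* = 7.28704, P* = 193.35185.
Marginal revenue: MR = 222.5 − 8Q. Set MR = MC: 222.5 − 8Q = 143.8 + 6.8Q → Q_m = 5.31757.
Price P_m = 222.5 − 4·5.31757 = 201.22972; MC(Q_m) = 143.8 + 6.8·5.31757 = 179.95948.
Competitive Q* = 7.28704, so ΔQ = 1.96947; wedge = 201.22972 − 179.95948 = 21.27024.
Welfare loss = ½ × 1.96947 × 21.27024 = $20.95 thousand.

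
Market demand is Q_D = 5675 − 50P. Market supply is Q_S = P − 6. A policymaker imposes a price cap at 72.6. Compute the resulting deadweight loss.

In inverse form: demand P = 113.5 − 0.02Q, supply P = 6 + Q.
Competitive equilibrium: 113.5 − 0.02Q = 6 + Q → Q* = 105.3922, P* = 111.3922.
At the ceiling P = 72.6, quantity supplied = (72.6 − 6)/1 = 66.6.
Willingness to pay at Q' = 66.6: 113.5 − 0.02·66.6 = 112.168.
ΔQ = 105.3922 − 66.6 = 38.7922; wedge = 112.168 − 72.6 = 39.568.
The triangle = ½ × 38.7922 × 39.568 = 767.46.

767.46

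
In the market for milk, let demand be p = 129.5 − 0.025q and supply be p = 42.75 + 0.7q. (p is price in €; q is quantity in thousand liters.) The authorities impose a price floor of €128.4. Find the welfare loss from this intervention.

€2074.84 thousand

Competitive equilibrium: 129.5 − 0.025q = 42.75 + 0.7q → q* = 119.6552, p* = 126.5086.
At the floor p = 128.4, quantity demanded = (129.5 − 128.4)/0.025 = 44.
Sellers' marginal cost at q' = 44: 42.75 + 0.7·44 = 73.55.
Δq = 119.6552 − 44 = 75.6552; wedge = 128.4 − 73.55 = 54.85.
DWL = ½ × 75.6552 × 54.85 = €2074.84 thousand.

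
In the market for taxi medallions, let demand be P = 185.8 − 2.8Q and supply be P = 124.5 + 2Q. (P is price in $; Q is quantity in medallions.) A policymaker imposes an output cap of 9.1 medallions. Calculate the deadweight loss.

Competitive equilibrium: 185.8 − 2.8Q = 124.5 + 2Q → Q* = 12.7708, P* = 150.0417.
At Q = 9.1: demand price = 185.8 − 2.8·9.1 = 160.32; supply price = 124.5 + 2·9.1 = 142.7.
ΔQ = 12.7708 − 9.1 = 3.6708; wedge = 160.32 − 142.7 = 17.62.
Deadweight loss = ½ × 3.6708 × 17.62 = $32.34.

$32.34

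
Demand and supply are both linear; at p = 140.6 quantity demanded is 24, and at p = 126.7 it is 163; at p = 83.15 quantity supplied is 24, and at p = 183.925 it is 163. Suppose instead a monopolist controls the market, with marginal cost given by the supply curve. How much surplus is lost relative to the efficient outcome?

Demand slope = (126.7 − 140.6)/(163 − 24) = −0.1, so p = 143 − 0.1q.
Supply slope = (183.925 − 83.15)/(163 − 24) = 0.725, so p = 65.75 + 0.725q.
Competitive equilibrium: 143 − 0.1q = 65.75 + 0.725q → q* = 93.6364, p* = 133.6364.
Marginal revenue: MR = 143 − 0.2q. Set MR = MC: 143 − 0.2q = 65.75 + 0.725q → q_m = 83.5135.
Price p_m = 143 − 0.1·83.5135 = 134.6487; MC(q_m) = 65.75 + 0.725·83.5135 = 126.2973.
Competitive q* = 93.6364, so Δq = 10.1229; wedge = 134.6487 − 126.2973 = 8.3514.
DWL = ½ × 10.1229 × 8.3514 = 42.27.

42.27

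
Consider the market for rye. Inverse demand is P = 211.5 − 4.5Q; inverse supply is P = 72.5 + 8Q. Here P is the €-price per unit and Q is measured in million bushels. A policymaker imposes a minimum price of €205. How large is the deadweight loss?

€585.10 million

Competitive equilibrium: 211.5 − 4.5Q = 72.5 + 8Q → Q* = 11.12, P* = 161.46.
At the floor P = 205, quantity demanded = (211.5 − 205)/4.5 = 1.44444.
Sellers' marginal cost at Q' = 1.44444: 72.5 + 8·1.44444 = 84.05552.
ΔQ = 11.12 − 1.44444 = 9.67556; wedge = 205 − 84.05552 = 120.94448.
DWL = ½ × 9.67556 × 120.94448 = €585.10 million.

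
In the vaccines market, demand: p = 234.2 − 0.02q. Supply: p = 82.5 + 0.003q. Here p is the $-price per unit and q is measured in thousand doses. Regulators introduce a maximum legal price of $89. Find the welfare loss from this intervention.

Competitive equilibrium: 234.2 − 0.02q = 82.5 + 0.003q → q* = 6595.65217, p* = 102.28696.
At the ceiling p = 89, quantity supplied = (89 − 82.5)/0.003 = 2166.66667.
Willingness to pay at q' = 2166.66667: 234.2 − 0.02·2166.66667 = 190.86667.
Δq = 6595.65217 − 2166.66667 = 4428.9855; wedge = 190.86667 − 89 = 101.86667.
Welfare loss = ½ × 4428.9855 × 101.86667 = $225583 thousand.

$225583 thousand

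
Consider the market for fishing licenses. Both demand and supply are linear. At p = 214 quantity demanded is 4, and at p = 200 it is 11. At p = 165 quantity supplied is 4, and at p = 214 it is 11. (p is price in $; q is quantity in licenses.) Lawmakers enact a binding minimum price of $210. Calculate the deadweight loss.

Demand slope = (200 − 214)/(11 − 4) = −2, so p = 222 − 2q.
Supply slope = (214 − 165)/(11 − 4) = 7, so p = 137 + 7q.
Competitive equilibrium: 222 − 2q = 137 + 7q → q* = 9.4444, p* = 203.1111.
At the floor p = 210, quantity demanded = (222 − 210)/2 = 6.
Sellers' marginal cost at q' = 6: 137 + 7·6 = 179.
Δq = 9.4444 − 6 = 3.4444; wedge = 210 − 179 = 31.
Welfare loss = ½ × 3.4444 × 31 = $53.39.

$53.39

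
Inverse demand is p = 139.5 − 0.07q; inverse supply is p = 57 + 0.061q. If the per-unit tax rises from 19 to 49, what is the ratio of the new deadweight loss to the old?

6.651

Competitive equilibrium: 139.5 − 0.07q = 57 + 0.061q → q* = 629.771, p* = 95.416.
For a per-unit tax t: Δq = t/0.131, so DWL = ½·t·(t/0.131) = t²/0.262.
At t = 19: DWL = 1377.863. At t = 49: DWL = 9164.122.
Ratio = (49/19)² = 6.651.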